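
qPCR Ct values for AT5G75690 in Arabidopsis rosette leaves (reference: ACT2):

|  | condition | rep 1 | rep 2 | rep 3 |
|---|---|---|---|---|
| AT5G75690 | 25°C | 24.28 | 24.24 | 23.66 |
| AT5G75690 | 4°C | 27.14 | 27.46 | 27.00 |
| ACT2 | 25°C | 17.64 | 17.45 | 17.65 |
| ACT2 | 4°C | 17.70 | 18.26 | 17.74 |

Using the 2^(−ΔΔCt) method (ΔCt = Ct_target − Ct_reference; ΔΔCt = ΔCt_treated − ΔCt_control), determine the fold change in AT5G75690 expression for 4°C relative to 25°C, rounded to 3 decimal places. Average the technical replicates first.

Mean Ct: AT5G75690 25°C 24.060; AT5G75690 4°C 27.200; ACT2 25°C 17.580; ACT2 4°C 17.900
ΔCt(25°C) = 24.060 − 17.580 = 6.480
ΔCt(4°C) = 27.200 − 17.900 = 9.300
ΔΔCt = 9.300 − 6.480 = 2.820
Fold change = 2^(−2.820) = 0.1416

0.142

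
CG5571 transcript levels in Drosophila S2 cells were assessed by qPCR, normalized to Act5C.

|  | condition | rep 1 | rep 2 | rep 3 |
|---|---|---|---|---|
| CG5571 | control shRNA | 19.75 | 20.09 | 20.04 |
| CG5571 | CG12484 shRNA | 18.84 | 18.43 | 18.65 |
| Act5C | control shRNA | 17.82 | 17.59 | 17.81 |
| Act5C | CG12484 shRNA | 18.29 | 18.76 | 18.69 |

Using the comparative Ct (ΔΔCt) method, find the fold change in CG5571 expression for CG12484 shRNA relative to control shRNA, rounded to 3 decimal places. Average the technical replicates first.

Mean Ct: CG5571 control shRNA 19.960; CG5571 CG12484 shRNA 18.640; Act5C control shRNA 17.740; Act5C CG12484 shRNA 18.580
ΔCt(control shRNA) = 19.960 − 17.740 = 2.220
ΔCt(CG12484 shRNA) = 18.640 − 18.580 = 0.060
ΔΔCt = 0.060 − 2.220 = -2.160
Fold change = 2^(−(-2.160)) = 2^2.160 = 4.4691

4.469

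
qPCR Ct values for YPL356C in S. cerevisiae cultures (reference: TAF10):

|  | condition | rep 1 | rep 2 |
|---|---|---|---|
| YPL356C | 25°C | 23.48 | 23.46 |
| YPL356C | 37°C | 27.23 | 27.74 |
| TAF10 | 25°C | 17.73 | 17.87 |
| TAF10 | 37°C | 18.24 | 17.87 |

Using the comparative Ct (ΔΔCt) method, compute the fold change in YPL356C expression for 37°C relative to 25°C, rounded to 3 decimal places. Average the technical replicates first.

Mean Ct: YPL356C 25°C 23.470; YPL356C 37°C 27.485; TAF10 25°C 17.800; TAF10 37°C 18.055
ΔCt(25°C) = 23.470 − 17.800 = 5.670
ΔCt(37°C) = 27.485 − 18.055 = 9.430
ΔΔCt = 9.430 − 5.670 = 3.760
Fold change = 2^(−3.760) = 0.0738

0.074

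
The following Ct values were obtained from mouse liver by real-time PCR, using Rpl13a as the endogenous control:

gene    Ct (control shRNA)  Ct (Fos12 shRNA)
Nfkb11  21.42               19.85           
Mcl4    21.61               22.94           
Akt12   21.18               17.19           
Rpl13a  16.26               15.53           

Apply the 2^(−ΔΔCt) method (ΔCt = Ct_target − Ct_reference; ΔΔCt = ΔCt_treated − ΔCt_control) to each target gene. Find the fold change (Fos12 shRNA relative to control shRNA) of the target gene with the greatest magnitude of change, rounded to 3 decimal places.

9.580

Nfkb11: ΔΔCt = (19.85−15.53) − (21.42−16.26) = 4.32 − 5.16 = -0.84; fold change = 2^0.84 = 1.790
Mcl4: ΔΔCt = (22.94−15.53) − (21.61−16.26) = 7.41 − 5.35 = 2.06; fold change = 2^-2.06 = 0.240
Akt12: ΔΔCt = (17.19−15.53) − (21.18−16.26) = 1.66 − 4.92 = -3.26; fold change = 2^3.26 = 9.580
Akt12 has the largest |ΔΔCt| = 3.26.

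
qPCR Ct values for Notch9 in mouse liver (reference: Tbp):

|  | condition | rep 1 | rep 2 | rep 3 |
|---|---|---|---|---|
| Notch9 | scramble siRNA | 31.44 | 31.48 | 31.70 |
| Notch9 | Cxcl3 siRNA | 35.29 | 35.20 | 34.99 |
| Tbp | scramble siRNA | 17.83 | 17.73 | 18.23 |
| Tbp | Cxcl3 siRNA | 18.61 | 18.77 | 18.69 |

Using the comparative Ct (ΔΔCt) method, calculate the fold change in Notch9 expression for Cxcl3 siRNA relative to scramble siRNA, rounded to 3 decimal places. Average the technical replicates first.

Mean Ct: Notch9 scramble siRNA 31.540; Notch9 Cxcl3 siRNA 35.160; Tbp scramble siRNA 17.930; Tbp Cxcl3 siRNA 18.690
ΔCt(scramble siRNA) = 31.540 − 17.930 = 13.610
ΔCt(Cxcl3 siRNA) = 35.160 − 18.690 = 16.470
ΔΔCt = 16.470 − 13.610 = 2.860
Fold change = 2^(−2.860) = 0.1377

0.138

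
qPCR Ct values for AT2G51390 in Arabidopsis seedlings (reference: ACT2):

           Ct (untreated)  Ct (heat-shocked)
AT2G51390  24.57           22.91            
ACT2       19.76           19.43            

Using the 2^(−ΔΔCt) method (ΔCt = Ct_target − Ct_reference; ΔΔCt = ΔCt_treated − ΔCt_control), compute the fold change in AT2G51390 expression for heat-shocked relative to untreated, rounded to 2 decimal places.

ΔCt(untreated) = 24.570 − 19.760 = 4.810
ΔCt(heat-shocked) = 22.910 − 19.430 = 3.480
ΔΔCt = 3.480 − 4.810 = -1.330
Fold change = 2^(−(-1.330)) = 2^1.330 = 2.514

2.51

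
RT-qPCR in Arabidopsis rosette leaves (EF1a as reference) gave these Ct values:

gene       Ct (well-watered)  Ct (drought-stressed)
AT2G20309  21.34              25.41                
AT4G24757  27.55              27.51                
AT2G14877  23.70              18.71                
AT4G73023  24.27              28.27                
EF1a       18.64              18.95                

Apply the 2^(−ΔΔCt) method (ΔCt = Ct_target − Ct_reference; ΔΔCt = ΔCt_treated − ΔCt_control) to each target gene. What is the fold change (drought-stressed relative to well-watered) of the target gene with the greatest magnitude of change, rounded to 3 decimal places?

39.397

AT2G20309: ΔΔCt = (25.41−18.95) − (21.34−18.64) = 6.46 − 2.70 = 3.76; fold change = 2^-3.76 = 0.074
AT4G24757: ΔΔCt = (27.51−18.95) − (27.55−18.64) = 8.56 − 8.91 = -0.35; fold change = 2^0.35 = 1.275
AT2G14877: ΔΔCt = (18.71−18.95) − (23.70−18.64) = -0.24 − 5.06 = -5.30; fold change = 2^5.30 = 39.397
AT4G73023: ΔΔCt = (28.27−18.95) − (24.27−18.64) = 9.32 − 5.63 = 3.69; fold change = 2^-3.69 = 0.077
AT2G14877 has the largest |ΔΔCt| = 5.30.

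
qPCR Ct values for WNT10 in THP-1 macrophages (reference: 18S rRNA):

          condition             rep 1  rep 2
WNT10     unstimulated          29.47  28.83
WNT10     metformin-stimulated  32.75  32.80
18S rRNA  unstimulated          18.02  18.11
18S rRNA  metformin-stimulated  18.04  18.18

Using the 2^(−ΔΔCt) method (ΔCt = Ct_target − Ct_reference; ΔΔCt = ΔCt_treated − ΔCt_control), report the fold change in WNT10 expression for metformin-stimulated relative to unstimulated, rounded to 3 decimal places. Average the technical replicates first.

Mean Ct: WNT10 unstimulated 29.150; WNT10 metformin-stimulated 32.775; 18S rRNA unstimulated 18.065; 18S rRNA metformin-stimulated 18.110
ΔCt(unstimulated) = 29.150 − 18.065 = 11.085
ΔCt(metformin-stimulated) = 32.775 − 18.110 = 14.665
ΔΔCt = 14.665 − 11.085 = 3.580
Fold change = 2^(−3.580) = 0.0836

0.084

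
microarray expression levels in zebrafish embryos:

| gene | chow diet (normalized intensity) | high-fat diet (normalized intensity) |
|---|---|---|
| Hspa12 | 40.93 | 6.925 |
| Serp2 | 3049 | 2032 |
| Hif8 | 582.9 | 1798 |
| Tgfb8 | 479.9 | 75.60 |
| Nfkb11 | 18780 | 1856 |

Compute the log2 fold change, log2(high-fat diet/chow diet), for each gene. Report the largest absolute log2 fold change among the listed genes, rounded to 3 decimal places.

3.339

log2(6.925/40.93) = -2.563  (Hspa12)
log2(2032/3049) = -0.585  (Serp2)
log2(1798/582.9) = 1.625  (Hif8)
log2(75.60/479.9) = -2.666  (Tgfb8)
log2(1856/18780) = -3.339  (Nfkb11)
The largest magnitude belongs to Nfkb11.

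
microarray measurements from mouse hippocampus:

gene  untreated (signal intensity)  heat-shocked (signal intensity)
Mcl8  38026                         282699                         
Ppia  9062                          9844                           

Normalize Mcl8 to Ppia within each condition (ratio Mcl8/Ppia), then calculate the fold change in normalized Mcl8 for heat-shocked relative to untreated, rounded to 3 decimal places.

6.844

Mcl8/Ppia (untreated) = 38026 / 9062 = 4.1962
Mcl8/Ppia (heat-shocked) = 282699 / 9844 = 28.718
Fold change = 28.718 / 4.1962 = 6.8438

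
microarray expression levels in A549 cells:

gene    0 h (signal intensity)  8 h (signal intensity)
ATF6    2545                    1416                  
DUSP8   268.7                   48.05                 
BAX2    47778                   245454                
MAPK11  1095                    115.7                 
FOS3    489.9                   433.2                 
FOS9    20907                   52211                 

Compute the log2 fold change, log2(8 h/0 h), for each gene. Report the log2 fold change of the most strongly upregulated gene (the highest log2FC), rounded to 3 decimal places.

log2(1416/2545) = -0.846  (ATF6)
log2(48.05/268.7) = -2.483  (DUSP8)
log2(245454/47778) = 2.361  (BAX2)
log2(115.7/1095) = -3.242  (MAPK11)
log2(433.2/489.9) = -0.177  (FOS3)
log2(52211/20907) = 1.320  (FOS9)
BAX2 is most strongly upregulated.

2.361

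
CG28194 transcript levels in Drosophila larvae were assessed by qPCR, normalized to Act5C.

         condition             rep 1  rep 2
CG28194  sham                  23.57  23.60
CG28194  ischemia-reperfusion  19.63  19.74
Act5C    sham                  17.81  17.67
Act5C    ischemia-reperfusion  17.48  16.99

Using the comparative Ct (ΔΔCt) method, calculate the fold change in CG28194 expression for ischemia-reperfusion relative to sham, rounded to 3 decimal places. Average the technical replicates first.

10.520

Mean Ct: CG28194 sham 23.585; CG28194 ischemia-reperfusion 19.685; Act5C sham 17.740; Act5C ischemia-reperfusion 17.235
ΔCt(sham) = 23.585 − 17.740 = 5.845
ΔCt(ischemia-reperfusion) = 19.685 − 17.235 = 2.450
ΔΔCt = 2.450 − 5.845 = -3.395
Fold change = 2^(−(-3.395)) = 2^3.395 = 10.5195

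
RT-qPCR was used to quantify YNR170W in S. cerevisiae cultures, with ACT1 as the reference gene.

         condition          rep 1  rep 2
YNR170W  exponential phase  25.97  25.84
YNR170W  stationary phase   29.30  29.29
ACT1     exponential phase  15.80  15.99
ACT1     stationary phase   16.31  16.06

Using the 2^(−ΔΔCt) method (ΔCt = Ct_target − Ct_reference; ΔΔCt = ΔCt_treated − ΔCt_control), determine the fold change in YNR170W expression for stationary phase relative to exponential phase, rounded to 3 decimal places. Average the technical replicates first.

Mean Ct: YNR170W exponential phase 25.905; YNR170W stationary phase 29.295; ACT1 exponential phase 15.895; ACT1 stationary phase 16.185
ΔCt(exponential phase) = 25.905 − 15.895 = 10.010
ΔCt(stationary phase) = 29.295 − 16.185 = 13.110
ΔΔCt = 13.110 − 10.010 = 3.100
Fold change = 2^(−3.100) = 0.1166

0.117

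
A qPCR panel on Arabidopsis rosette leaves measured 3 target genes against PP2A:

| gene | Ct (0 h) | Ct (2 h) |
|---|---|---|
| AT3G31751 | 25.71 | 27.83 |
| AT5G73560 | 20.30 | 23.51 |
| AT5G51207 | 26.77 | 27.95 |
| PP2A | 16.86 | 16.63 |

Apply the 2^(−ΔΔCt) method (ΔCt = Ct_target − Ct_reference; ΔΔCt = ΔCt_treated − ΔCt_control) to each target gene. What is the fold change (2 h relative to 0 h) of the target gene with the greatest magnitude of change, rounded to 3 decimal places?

AT3G31751: ΔΔCt = (27.83−16.63) − (25.71−16.86) = 11.20 − 8.85 = 2.35; fold change = 2^-2.35 = 0.196
AT5G73560: ΔΔCt = (23.51−16.63) − (20.30−16.86) = 6.88 − 3.44 = 3.44; fold change = 2^-3.44 = 0.092
AT5G51207: ΔΔCt = (27.95−16.63) − (26.77−16.86) = 11.32 − 9.91 = 1.41; fold change = 2^-1.41 = 0.376
AT5G73560 has the largest |ΔΔCt| = 3.44.

0.092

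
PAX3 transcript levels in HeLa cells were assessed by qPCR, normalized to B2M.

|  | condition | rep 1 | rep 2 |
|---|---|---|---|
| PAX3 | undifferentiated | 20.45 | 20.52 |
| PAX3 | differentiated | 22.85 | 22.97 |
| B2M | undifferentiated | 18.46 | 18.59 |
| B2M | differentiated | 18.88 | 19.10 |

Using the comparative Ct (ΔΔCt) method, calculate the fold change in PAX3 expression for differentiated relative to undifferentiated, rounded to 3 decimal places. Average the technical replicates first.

0.257

Mean Ct: PAX3 undifferentiated 20.485; PAX3 differentiated 22.910; B2M undifferentiated 18.525; B2M differentiated 18.990
ΔCt(undifferentiated) = 20.485 − 18.525 = 1.960
ΔCt(differentiated) = 22.910 − 18.990 = 3.920
ΔΔCt = 3.920 − 1.960 = 1.960
Fold change = 2^(−1.960) = 0.2570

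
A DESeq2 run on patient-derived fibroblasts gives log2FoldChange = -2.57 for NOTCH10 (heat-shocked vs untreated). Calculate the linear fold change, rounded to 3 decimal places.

0.168

Fold change = 2^(-2.57) = 0.1684
That is, NOTCH10 drops to 16.8% of the untreated level.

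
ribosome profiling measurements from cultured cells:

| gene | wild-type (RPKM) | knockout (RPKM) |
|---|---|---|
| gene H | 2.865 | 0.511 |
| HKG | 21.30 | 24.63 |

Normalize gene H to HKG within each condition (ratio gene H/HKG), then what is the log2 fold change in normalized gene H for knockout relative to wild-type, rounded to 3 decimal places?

gene H/HKG (wild-type) = 2.865 / 21.30 = 0.13451
gene H/HKG (knockout) = 0.511 / 24.63 = 0.020747
Fold change = 0.020747 / 0.13451 = 0.1542
log2(0.1542) = -2.6967

-2.697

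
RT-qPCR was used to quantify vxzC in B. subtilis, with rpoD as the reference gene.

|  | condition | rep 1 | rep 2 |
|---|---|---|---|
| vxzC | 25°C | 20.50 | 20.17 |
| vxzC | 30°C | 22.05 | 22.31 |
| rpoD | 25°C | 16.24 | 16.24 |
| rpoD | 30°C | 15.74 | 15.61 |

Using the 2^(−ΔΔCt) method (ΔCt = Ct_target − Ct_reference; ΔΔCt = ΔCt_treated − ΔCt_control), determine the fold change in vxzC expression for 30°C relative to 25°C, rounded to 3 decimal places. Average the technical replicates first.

Mean Ct: vxzC 25°C 20.335; vxzC 30°C 22.180; rpoD 25°C 16.240; rpoD 30°C 15.675
ΔCt(25°C) = 20.335 − 16.240 = 4.095
ΔCt(30°C) = 22.180 − 15.675 = 6.505
ΔΔCt = 6.505 − 4.095 = 2.410
Fold change = 2^(−2.410) = 0.1882

0.188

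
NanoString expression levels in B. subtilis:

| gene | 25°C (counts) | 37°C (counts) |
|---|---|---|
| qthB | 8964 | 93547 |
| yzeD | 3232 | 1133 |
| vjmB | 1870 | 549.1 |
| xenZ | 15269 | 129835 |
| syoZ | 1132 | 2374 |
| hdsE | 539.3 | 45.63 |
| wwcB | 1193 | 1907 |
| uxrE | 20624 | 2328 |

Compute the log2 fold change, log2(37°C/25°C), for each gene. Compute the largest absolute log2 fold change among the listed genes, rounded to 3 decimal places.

3.563

log2(93547/8964) = 3.383  (qthB)
log2(1133/3232) = -1.512  (yzeD)
log2(549.1/1870) = -1.768  (vjmB)
log2(129835/15269) = 3.088  (xenZ)
log2(2374/1132) = 1.068  (syoZ)
log2(45.63/539.3) = -3.563  (hdsE)
log2(1907/1193) = 0.677  (wwcB)
log2(2328/20624) = -3.147  (uxrE)
The largest magnitude belongs to hdsE.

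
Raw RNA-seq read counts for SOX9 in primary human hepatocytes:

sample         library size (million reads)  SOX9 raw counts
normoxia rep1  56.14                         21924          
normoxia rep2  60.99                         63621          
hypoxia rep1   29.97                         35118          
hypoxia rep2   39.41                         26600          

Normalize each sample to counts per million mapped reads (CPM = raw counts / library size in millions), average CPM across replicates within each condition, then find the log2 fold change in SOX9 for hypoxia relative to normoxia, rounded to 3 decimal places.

CPM(normoxia rep1) = 21924 / 56.14 = 390.5237
CPM(normoxia rep2) = 63621 / 60.99 = 1043.1382
CPM(hypoxia rep1) = 35118 / 29.97 = 1171.7718
CPM(hypoxia rep2) = 26600 / 39.41 = 674.9556
mean CPM(normoxia) = 716.8310; mean CPM(hypoxia) = 923.3637
Fold change = 923.3637 / 716.8310 = 1.28812
log2(1.28812) = 0.3653

0.365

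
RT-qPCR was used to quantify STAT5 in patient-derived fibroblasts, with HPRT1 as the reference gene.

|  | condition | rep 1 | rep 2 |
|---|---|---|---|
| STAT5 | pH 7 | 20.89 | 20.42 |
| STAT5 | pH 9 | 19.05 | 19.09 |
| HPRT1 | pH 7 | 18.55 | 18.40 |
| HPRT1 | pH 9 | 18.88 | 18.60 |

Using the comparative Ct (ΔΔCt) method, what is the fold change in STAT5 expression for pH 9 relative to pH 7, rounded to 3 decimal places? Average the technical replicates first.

3.605

Mean Ct: STAT5 pH 7 20.655; STAT5 pH 9 19.070; HPRT1 pH 7 18.475; HPRT1 pH 9 18.740
ΔCt(pH 7) = 20.655 − 18.475 = 2.180
ΔCt(pH 9) = 19.070 − 18.740 = 0.330
ΔΔCt = 0.330 − 2.180 = -1.850
Fold change = 2^(−(-1.850)) = 2^1.850 = 3.6050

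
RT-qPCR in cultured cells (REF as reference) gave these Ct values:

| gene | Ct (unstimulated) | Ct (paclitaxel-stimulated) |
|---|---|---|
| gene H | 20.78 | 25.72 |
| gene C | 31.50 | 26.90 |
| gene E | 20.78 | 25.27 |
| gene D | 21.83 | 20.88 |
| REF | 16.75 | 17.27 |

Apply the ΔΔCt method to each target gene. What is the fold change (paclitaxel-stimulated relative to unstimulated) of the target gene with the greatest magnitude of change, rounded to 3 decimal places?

gene H: ΔΔCt = (25.72−17.27) − (20.78−16.75) = 8.45 − 4.03 = 4.42; fold change = 2^-4.42 = 0.047
gene C: ΔΔCt = (26.90−17.27) − (31.50−16.75) = 9.63 − 14.75 = -5.12; fold change = 2^5.12 = 34.776
gene E: ΔΔCt = (25.27−17.27) − (20.78−16.75) = 8.00 − 4.03 = 3.97; fold change = 2^-3.97 = 0.064
gene D: ΔΔCt = (20.88−17.27) − (21.83−16.75) = 3.61 − 5.08 = -1.47; fold change = 2^1.47 = 2.770
gene C has the largest |ΔΔCt| = 5.12.

34.776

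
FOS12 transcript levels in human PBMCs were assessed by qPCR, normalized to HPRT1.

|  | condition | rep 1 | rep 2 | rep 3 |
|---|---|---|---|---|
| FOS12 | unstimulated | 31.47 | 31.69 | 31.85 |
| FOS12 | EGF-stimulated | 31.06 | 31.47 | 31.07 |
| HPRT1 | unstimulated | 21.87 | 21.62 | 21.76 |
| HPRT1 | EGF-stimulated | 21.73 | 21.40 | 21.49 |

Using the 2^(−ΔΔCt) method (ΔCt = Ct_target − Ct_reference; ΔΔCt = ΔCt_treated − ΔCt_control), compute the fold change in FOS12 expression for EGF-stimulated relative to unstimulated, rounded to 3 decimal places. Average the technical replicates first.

Mean Ct: FOS12 unstimulated 31.670; FOS12 EGF-stimulated 31.200; HPRT1 unstimulated 21.750; HPRT1 EGF-stimulated 21.540
ΔCt(unstimulated) = 31.670 − 21.750 = 9.920
ΔCt(EGF-stimulated) = 31.200 − 21.540 = 9.660
ΔΔCt = 9.660 − 9.920 = -0.260
Fold change = 2^(−(-0.260)) = 2^0.260 = 1.1975

1.197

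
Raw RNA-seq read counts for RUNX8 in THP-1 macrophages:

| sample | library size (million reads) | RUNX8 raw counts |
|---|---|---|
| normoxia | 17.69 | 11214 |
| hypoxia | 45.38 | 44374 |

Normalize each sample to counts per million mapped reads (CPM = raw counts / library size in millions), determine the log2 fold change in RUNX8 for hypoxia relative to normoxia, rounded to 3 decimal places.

CPM(normoxia) = 11214 / 17.69 = 633.9175
CPM(hypoxia) = 44374 / 45.38 = 977.8316
Fold change = 977.8316 / 633.9175 = 1.54252
log2(1.54252) = 0.6253

0.625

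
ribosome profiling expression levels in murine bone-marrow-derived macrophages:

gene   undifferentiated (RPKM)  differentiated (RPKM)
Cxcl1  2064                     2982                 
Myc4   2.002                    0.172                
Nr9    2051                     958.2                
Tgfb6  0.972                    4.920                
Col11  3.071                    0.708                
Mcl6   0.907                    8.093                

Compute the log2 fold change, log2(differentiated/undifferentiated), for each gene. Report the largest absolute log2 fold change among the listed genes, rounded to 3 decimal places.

3.541

log2(2982/2064) = 0.531  (Cxcl1)
log2(0.172/2.002) = -3.541  (Myc4)
log2(958.2/2051) = -1.098  (Nr9)
log2(4.920/0.972) = 2.340  (Tgfb6)
log2(0.708/3.071) = -2.117  (Col11)
log2(8.093/0.907) = 3.158  (Mcl6)
The largest magnitude belongs to Myc4.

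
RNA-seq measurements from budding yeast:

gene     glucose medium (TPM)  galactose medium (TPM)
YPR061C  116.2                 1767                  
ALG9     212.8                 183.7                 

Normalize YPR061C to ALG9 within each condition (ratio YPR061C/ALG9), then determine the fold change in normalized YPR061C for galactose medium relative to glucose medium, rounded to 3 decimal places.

YPR061C/ALG9 (glucose medium) = 116.2 / 212.8 = 0.54605
YPR061C/ALG9 (galactose medium) = 1767 / 183.7 = 9.6189
Fold change = 9.6189 / 0.54605 = 17.6154

17.615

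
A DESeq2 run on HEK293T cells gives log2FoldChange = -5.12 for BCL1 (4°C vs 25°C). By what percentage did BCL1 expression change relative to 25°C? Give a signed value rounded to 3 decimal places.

Fold change = 2^(-5.12) = 0.0288
Percent change = (FC − 1) × 100% = (0.0288 − 1) × 100 = -97.124%

-97.124%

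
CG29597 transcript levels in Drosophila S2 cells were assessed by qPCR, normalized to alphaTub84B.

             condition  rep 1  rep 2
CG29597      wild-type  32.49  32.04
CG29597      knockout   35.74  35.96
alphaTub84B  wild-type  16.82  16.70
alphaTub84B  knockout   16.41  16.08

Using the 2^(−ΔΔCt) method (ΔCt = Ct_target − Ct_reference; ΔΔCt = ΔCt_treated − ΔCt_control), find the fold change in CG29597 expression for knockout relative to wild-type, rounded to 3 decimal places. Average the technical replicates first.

0.058

Mean Ct: CG29597 wild-type 32.265; CG29597 knockout 35.850; alphaTub84B wild-type 16.760; alphaTub84B knockout 16.245
ΔCt(wild-type) = 32.265 − 16.760 = 15.505
ΔCt(knockout) = 35.850 − 16.245 = 19.605
ΔΔCt = 19.605 − 15.505 = 4.100
Fold change = 2^(−4.100) = 0.0583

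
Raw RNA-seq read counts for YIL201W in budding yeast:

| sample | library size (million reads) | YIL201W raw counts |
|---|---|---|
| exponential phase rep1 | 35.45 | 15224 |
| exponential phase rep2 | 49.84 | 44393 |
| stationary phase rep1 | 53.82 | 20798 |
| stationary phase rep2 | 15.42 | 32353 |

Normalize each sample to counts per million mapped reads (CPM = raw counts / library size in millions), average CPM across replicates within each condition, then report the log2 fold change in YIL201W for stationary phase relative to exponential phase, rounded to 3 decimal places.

0.912

CPM(exponential phase rep1) = 15224 / 35.45 = 429.4499
CPM(exponential phase rep2) = 44393 / 49.84 = 890.7103
CPM(stationary phase rep1) = 20798 / 53.82 = 386.4363
CPM(stationary phase rep2) = 32353 / 15.42 = 2098.1193
mean CPM(exponential phase) = 660.0801; mean CPM(stationary phase) = 1242.2778
Fold change = 1242.2778 / 660.0801 = 1.88201
log2(1.88201) = 0.9123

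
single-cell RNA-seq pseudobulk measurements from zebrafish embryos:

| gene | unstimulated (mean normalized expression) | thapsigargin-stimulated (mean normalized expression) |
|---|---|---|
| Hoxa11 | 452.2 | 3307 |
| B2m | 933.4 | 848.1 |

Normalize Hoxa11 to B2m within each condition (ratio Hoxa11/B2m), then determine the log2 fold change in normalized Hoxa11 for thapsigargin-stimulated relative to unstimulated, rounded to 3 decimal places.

Hoxa11/B2m (unstimulated) = 452.2 / 933.4 = 0.48447
Hoxa11/B2m (thapsigargin-stimulated) = 3307 / 848.1 = 3.8993
Fold change = 3.8993 / 0.48447 = 8.0487
log2(8.0487) = 3.0088

3.009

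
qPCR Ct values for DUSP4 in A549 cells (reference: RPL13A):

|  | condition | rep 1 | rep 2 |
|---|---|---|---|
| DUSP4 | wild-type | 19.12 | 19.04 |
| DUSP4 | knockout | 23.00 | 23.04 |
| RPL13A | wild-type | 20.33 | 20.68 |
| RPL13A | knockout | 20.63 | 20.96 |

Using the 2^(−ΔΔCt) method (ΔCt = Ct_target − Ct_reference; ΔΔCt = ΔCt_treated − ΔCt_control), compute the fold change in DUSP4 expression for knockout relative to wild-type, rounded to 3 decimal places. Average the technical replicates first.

Mean Ct: DUSP4 wild-type 19.080; DUSP4 knockout 23.020; RPL13A wild-type 20.505; RPL13A knockout 20.795
ΔCt(wild-type) = 19.080 − 20.505 = -1.425
ΔCt(knockout) = 23.020 − 20.795 = 2.225
ΔΔCt = 2.225 − (-1.425) = 3.650
Fold change = 2^(−3.650) = 0.0797

0.080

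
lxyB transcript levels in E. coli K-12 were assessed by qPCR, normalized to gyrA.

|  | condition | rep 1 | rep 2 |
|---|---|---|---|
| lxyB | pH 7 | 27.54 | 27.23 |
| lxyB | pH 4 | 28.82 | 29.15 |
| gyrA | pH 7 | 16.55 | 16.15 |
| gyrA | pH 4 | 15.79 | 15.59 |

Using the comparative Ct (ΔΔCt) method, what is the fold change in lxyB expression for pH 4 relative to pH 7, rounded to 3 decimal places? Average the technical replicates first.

Mean Ct: lxyB pH 7 27.385; lxyB pH 4 28.985; gyrA pH 7 16.350; gyrA pH 4 15.690
ΔCt(pH 7) = 27.385 − 16.350 = 11.035
ΔCt(pH 4) = 28.985 − 15.690 = 13.295
ΔΔCt = 13.295 − 11.035 = 2.260
Fold change = 2^(−2.260) = 0.2088

0.209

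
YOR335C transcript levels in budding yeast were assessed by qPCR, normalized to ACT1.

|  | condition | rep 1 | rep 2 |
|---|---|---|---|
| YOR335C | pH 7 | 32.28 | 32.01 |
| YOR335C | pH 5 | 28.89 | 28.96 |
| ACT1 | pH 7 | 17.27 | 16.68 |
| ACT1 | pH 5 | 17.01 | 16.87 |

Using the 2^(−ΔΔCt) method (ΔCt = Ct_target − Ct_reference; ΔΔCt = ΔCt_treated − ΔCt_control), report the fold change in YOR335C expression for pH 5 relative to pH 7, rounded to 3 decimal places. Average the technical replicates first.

9.095

Mean Ct: YOR335C pH 7 32.145; YOR335C pH 5 28.925; ACT1 pH 7 16.975; ACT1 pH 5 16.940
ΔCt(pH 7) = 32.145 − 16.975 = 15.170
ΔCt(pH 5) = 28.925 − 16.940 = 11.985
ΔΔCt = 11.985 − 15.170 = -3.185
Fold change = 2^(−(-3.185)) = 2^3.185 = 9.0945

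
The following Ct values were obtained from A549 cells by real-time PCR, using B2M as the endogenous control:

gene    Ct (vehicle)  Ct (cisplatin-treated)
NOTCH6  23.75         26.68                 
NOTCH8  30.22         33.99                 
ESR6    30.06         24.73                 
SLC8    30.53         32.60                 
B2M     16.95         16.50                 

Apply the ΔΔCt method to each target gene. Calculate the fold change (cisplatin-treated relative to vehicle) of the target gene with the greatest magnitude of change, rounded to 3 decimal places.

29.446

NOTCH6: ΔΔCt = (26.68−16.50) − (23.75−16.95) = 10.18 − 6.80 = 3.38; fold change = 2^-3.38 = 0.096
NOTCH8: ΔΔCt = (33.99−16.50) − (30.22−16.95) = 17.49 − 13.27 = 4.22; fold change = 2^-4.22 = 0.054
ESR6: ΔΔCt = (24.73−16.50) − (30.06−16.95) = 8.23 − 13.11 = -4.88; fold change = 2^4.88 = 29.446
SLC8: ΔΔCt = (32.60−16.50) − (30.53−16.95) = 16.10 − 13.58 = 2.52; fold change = 2^-2.52 = 0.174
ESR6 has the largest |ΔΔCt| = 4.88.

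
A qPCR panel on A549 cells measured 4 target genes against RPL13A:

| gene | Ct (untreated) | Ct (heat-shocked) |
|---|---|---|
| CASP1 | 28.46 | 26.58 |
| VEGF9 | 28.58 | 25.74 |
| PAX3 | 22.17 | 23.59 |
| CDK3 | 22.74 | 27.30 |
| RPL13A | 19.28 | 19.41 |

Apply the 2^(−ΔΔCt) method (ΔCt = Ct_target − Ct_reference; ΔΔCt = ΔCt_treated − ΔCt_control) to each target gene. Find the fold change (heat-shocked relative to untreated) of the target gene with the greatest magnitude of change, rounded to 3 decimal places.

CASP1: ΔΔCt = (26.58−19.41) − (28.46−19.28) = 7.17 − 9.18 = -2.01; fold change = 2^2.01 = 4.028
VEGF9: ΔΔCt = (25.74−19.41) − (28.58−19.28) = 6.33 − 9.30 = -2.97; fold change = 2^2.97 = 7.835
PAX3: ΔΔCt = (23.59−19.41) − (22.17−19.28) = 4.18 − 2.89 = 1.29; fold change = 2^-1.29 = 0.409
CDK3: ΔΔCt = (27.30−19.41) − (22.74−19.28) = 7.89 − 3.46 = 4.43; fold change = 2^-4.43 = 0.046
CDK3 has the largest |ΔΔCt| = 4.43.

0.046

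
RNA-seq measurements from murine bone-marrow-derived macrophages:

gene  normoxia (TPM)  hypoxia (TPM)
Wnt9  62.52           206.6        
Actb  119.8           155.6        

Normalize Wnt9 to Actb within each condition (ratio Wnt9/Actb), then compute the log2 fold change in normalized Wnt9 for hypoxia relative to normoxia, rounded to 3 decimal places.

Wnt9/Actb (normoxia) = 62.52 / 119.8 = 0.52187
Wnt9/Actb (hypoxia) = 206.6 / 155.6 = 1.3278
Fold change = 1.3278 / 0.52187 = 2.5442
log2(2.5442) = 1.3472

1.347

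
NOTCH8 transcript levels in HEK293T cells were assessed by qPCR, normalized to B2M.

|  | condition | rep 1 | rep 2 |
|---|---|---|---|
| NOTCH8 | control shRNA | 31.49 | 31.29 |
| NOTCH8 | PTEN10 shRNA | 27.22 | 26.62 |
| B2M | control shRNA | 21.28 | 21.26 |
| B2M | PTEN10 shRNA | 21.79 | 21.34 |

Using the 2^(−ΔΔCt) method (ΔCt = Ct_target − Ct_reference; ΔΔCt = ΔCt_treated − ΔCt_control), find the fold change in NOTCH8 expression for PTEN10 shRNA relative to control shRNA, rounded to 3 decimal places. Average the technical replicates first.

Mean Ct: NOTCH8 control shRNA 31.390; NOTCH8 PTEN10 shRNA 26.920; B2M control shRNA 21.270; B2M PTEN10 shRNA 21.565
ΔCt(control shRNA) = 31.390 − 21.270 = 10.120
ΔCt(PTEN10 shRNA) = 26.920 − 21.565 = 5.355
ΔΔCt = 5.355 − 10.120 = -4.765
Fold change = 2^(−(-4.765)) = 2^4.765 = 27.1899

27.190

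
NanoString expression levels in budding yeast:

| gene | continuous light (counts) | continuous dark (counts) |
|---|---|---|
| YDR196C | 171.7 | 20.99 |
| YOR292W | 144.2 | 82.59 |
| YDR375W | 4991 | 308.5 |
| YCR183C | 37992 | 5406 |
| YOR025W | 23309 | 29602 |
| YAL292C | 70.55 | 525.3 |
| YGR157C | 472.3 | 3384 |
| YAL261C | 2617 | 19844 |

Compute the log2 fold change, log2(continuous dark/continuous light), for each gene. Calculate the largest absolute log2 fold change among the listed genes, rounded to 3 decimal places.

4.016

log2(20.99/171.7) = -3.032  (YDR196C)
log2(82.59/144.2) = -0.804  (YOR292W)
log2(308.5/4991) = -4.016  (YDR375W)
log2(5406/37992) = -2.813  (YCR183C)
log2(29602/23309) = 0.345  (YOR025W)
log2(525.3/70.55) = 2.896  (YAL292C)
log2(3384/472.3) = 2.841  (YGR157C)
log2(19844/2617) = 2.923  (YAL261C)
The largest magnitude belongs to YDR375W.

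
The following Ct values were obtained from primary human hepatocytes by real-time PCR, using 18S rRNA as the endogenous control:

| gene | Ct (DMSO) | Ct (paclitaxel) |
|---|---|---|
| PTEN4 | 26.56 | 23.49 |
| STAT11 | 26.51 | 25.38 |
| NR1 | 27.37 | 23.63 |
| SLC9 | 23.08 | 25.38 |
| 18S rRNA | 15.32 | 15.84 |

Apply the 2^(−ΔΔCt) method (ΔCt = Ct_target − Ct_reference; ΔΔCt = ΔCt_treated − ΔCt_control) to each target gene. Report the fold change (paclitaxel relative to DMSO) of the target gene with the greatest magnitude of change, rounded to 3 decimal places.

PTEN4: ΔΔCt = (23.49−15.84) − (26.56−15.32) = 7.65 − 11.24 = -3.59; fold change = 2^3.59 = 12.042
STAT11: ΔΔCt = (25.38−15.84) − (26.51−15.32) = 9.54 − 11.19 = -1.65; fold change = 2^1.65 = 3.138
NR1: ΔΔCt = (23.63−15.84) − (27.37−15.32) = 7.79 − 12.05 = -4.26; fold change = 2^4.26 = 19.160
SLC9: ΔΔCt = (25.38−15.84) − (23.08−15.32) = 9.54 − 7.76 = 1.78; fold change = 2^-1.78 = 0.291
NR1 has the largest |ΔΔCt| = 4.26.

19.160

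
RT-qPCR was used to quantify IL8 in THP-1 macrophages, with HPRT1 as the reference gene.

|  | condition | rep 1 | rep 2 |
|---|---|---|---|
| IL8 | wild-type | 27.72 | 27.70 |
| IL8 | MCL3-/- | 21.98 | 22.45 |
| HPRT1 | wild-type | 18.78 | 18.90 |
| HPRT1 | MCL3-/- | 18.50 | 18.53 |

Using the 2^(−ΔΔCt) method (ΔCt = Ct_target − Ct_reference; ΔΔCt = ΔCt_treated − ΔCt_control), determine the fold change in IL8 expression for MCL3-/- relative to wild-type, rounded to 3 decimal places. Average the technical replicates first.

Mean Ct: IL8 wild-type 27.710; IL8 MCL3-/- 22.215; HPRT1 wild-type 18.840; HPRT1 MCL3-/- 18.515
ΔCt(wild-type) = 27.710 − 18.840 = 8.870
ΔCt(MCL3-/-) = 22.215 − 18.515 = 3.700
ΔΔCt = 3.700 − 8.870 = -5.170
Fold change = 2^(−(-5.170)) = 2^5.170 = 36.0019

36.002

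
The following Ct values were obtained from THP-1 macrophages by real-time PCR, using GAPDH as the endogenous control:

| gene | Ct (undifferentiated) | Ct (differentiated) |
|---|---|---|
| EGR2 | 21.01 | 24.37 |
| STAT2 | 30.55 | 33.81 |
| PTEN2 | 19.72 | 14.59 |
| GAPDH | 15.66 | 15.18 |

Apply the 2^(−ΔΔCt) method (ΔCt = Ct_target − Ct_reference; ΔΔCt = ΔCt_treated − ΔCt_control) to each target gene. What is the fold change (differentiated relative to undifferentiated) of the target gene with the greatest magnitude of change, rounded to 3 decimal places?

25.107

EGR2: ΔΔCt = (24.37−15.18) − (21.01−15.66) = 9.19 − 5.35 = 3.84; fold change = 2^-3.84 = 0.070
STAT2: ΔΔCt = (33.81−15.18) − (30.55−15.66) = 18.63 − 14.89 = 3.74; fold change = 2^-3.74 = 0.075
PTEN2: ΔΔCt = (14.59−15.18) − (19.72−15.66) = -0.59 − 4.06 = -4.65; fold change = 2^4.65 = 25.107
PTEN2 has the largest |ΔΔCt| = 4.65.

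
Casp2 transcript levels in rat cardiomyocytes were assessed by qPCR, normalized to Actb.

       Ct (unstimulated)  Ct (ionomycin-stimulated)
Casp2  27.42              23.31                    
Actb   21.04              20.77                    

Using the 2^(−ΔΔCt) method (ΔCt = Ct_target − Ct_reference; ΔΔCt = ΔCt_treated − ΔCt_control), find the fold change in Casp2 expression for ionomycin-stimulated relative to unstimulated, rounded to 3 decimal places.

ΔCt(unstimulated) = 27.420 − 21.040 = 6.380
ΔCt(ionomycin-stimulated) = 23.310 − 20.770 = 2.540
ΔΔCt = 2.540 − 6.380 = -3.840
Fold change = 2^(−(-3.840)) = 2^3.840 = 14.3204

14.320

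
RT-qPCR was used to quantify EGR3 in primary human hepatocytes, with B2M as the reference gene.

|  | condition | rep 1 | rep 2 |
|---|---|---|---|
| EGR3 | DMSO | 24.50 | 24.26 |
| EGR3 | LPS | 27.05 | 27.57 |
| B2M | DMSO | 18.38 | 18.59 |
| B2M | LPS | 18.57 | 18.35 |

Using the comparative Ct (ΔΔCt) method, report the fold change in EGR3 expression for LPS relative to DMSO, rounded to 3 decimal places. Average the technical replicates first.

Mean Ct: EGR3 DMSO 24.380; EGR3 LPS 27.310; B2M DMSO 18.485; B2M LPS 18.460
ΔCt(DMSO) = 24.380 − 18.485 = 5.895
ΔCt(LPS) = 27.310 − 18.460 = 8.850
ΔΔCt = 8.850 − 5.895 = 2.955
Fold change = 2^(−2.955) = 0.1290

0.129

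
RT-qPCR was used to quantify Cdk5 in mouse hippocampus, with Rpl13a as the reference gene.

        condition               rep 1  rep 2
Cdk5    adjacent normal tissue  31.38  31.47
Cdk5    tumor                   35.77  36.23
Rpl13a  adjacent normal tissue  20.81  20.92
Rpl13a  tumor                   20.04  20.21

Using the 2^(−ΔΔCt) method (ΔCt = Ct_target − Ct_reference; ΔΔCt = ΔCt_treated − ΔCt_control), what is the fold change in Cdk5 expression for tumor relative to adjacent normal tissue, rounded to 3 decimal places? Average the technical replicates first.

Mean Ct: Cdk5 adjacent normal tissue 31.425; Cdk5 tumor 36.000; Rpl13a adjacent normal tissue 20.865; Rpl13a tumor 20.125
ΔCt(adjacent normal tissue) = 31.425 − 20.865 = 10.560
ΔCt(tumor) = 36.000 − 20.125 = 15.875
ΔΔCt = 15.875 − 10.560 = 5.315
Fold change = 2^(−5.315) = 0.0251

0.025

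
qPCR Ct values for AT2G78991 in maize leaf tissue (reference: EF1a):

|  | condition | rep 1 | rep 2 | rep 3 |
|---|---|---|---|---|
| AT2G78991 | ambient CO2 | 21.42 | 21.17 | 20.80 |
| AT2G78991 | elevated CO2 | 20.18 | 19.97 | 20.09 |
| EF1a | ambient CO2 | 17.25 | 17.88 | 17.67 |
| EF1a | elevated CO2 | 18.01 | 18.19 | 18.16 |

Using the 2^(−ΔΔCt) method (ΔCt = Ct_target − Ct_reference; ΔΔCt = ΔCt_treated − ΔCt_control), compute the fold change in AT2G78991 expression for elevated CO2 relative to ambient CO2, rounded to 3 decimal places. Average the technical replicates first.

Mean Ct: AT2G78991 ambient CO2 21.130; AT2G78991 elevated CO2 20.080; EF1a ambient CO2 17.600; EF1a elevated CO2 18.120
ΔCt(ambient CO2) = 21.130 − 17.600 = 3.530
ΔCt(elevated CO2) = 20.080 − 18.120 = 1.960
ΔΔCt = 1.960 − 3.530 = -1.570
Fold change = 2^(−(-1.570)) = 2^1.570 = 2.9690

2.969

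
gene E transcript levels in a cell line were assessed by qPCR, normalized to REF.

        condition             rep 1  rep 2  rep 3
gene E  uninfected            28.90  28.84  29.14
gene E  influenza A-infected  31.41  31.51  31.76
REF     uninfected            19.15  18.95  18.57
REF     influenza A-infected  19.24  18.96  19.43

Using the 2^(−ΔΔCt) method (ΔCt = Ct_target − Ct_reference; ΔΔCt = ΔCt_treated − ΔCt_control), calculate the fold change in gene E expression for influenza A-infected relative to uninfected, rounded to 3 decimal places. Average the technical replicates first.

0.206

Mean Ct: gene E uninfected 28.960; gene E influenza A-infected 31.560; REF uninfected 18.890; REF influenza A-infected 19.210
ΔCt(uninfected) = 28.960 − 18.890 = 10.070
ΔCt(influenza A-infected) = 31.560 − 19.210 = 12.350
ΔΔCt = 12.350 − 10.070 = 2.280
Fold change = 2^(−2.280) = 0.2059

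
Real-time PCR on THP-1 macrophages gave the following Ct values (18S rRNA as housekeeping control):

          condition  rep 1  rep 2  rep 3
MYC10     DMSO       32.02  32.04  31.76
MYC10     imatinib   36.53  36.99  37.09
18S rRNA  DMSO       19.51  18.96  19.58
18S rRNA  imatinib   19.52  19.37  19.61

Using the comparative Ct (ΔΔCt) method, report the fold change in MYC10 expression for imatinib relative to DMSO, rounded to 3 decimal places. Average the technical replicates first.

0.036

Mean Ct: MYC10 DMSO 31.940; MYC10 imatinib 36.870; 18S rRNA DMSO 19.350; 18S rRNA imatinib 19.500
ΔCt(DMSO) = 31.940 − 19.350 = 12.590
ΔCt(imatinib) = 36.870 − 19.500 = 17.370
ΔΔCt = 17.370 − 12.590 = 4.780
Fold change = 2^(−4.780) = 0.0364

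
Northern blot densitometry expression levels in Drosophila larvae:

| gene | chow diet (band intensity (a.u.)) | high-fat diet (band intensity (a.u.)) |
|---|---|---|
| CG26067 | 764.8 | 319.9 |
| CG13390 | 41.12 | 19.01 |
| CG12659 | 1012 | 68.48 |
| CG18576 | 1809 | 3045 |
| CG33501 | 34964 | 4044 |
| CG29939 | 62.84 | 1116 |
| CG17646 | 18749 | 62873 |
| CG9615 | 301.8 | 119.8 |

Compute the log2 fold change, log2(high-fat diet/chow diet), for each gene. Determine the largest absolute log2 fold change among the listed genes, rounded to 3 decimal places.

log2(319.9/764.8) = -1.257  (CG26067)
log2(19.01/41.12) = -1.113  (CG13390)
log2(68.48/1012) = -3.885  (CG12659)
log2(3045/1809) = 0.751  (CG18576)
log2(4044/34964) = -3.112  (CG33501)
log2(1116/62.84) = 4.151  (CG29939)
log2(62873/18749) = 1.746  (CG17646)
log2(119.8/301.8) = -1.333  (CG9615)
The largest magnitude belongs to CG29939.

4.151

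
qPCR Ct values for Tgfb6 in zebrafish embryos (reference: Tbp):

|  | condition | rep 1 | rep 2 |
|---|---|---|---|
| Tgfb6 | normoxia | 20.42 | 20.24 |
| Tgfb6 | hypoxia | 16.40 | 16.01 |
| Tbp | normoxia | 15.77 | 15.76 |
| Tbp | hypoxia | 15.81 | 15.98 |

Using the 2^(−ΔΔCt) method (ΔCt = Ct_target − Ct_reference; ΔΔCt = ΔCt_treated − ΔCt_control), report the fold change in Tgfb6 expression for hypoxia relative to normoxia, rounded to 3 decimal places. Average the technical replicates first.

Mean Ct: Tgfb6 normoxia 20.330; Tgfb6 hypoxia 16.205; Tbp normoxia 15.765; Tbp hypoxia 15.895
ΔCt(normoxia) = 20.330 − 15.765 = 4.565
ΔCt(hypoxia) = 16.205 − 15.895 = 0.310
ΔΔCt = 0.310 − 4.565 = -4.255
Fold change = 2^(−(-4.255)) = 2^4.255 = 19.0934

19.093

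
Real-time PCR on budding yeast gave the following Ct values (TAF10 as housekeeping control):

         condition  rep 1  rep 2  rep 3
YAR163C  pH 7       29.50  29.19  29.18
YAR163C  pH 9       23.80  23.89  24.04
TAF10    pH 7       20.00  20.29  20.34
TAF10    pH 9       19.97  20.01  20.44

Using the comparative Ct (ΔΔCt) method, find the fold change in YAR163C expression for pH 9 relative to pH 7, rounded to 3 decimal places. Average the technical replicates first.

Mean Ct: YAR163C pH 7 29.290; YAR163C pH 9 23.910; TAF10 pH 7 20.210; TAF10 pH 9 20.140
ΔCt(pH 7) = 29.290 − 20.210 = 9.080
ΔCt(pH 9) = 23.910 − 20.140 = 3.770
ΔΔCt = 3.770 − 9.080 = -5.310
Fold change = 2^(−(-5.310)) = 2^5.310 = 39.6706

39.671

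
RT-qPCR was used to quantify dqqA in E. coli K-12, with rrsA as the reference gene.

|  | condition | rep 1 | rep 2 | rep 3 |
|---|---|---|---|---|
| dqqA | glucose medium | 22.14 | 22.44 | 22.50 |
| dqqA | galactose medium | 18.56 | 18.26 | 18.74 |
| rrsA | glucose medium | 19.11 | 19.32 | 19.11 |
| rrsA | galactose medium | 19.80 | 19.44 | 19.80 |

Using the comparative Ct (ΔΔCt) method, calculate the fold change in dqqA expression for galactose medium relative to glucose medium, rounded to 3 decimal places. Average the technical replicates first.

Mean Ct: dqqA glucose medium 22.360; dqqA galactose medium 18.520; rrsA glucose medium 19.180; rrsA galactose medium 19.680
ΔCt(glucose medium) = 22.360 − 19.180 = 3.180
ΔCt(galactose medium) = 18.520 − 19.680 = -1.160
ΔΔCt = -1.160 − 3.180 = -4.340
Fold change = 2^(−(-4.340)) = 2^4.340 = 20.2521

20.252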